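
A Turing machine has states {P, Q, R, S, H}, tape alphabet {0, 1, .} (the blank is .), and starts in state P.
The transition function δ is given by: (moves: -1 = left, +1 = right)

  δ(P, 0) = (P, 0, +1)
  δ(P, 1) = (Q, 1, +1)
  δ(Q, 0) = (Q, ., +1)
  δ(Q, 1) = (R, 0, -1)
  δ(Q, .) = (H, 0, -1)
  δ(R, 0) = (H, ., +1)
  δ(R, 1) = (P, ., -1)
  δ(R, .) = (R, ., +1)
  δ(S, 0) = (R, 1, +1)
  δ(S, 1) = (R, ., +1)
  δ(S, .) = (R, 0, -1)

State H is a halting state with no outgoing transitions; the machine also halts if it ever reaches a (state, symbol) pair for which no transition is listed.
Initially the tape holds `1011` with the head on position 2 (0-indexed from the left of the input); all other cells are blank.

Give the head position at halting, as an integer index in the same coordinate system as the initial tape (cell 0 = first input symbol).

state=P head=2 tape=10[1]1   (P,1)→(Q,1,+1)
state=Q head=3 tape=101[1]   (Q,1)→(R,0,-1)
state=R head=2 tape=10[1]0   (R,1)→(P,.,-1)
state=P head=1 tape=1[0].0   (P,0)→(P,0,+1)
state=P head=2 tape=10[.]0
At halt the head is at cell 2.

2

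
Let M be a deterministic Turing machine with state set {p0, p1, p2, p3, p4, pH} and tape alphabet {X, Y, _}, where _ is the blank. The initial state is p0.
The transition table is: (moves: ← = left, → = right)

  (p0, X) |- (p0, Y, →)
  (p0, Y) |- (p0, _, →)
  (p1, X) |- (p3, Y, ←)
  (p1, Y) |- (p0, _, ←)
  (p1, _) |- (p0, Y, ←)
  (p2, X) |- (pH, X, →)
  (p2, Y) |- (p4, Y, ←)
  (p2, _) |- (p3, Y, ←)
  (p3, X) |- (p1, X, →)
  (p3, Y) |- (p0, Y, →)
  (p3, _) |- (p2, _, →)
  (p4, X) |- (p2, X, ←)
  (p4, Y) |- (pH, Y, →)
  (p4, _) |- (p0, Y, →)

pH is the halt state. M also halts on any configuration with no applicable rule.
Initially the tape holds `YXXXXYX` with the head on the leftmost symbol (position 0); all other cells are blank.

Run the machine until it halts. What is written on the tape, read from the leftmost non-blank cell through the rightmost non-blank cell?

state=p0 head=0 tape=[Y]XXXXYX_   (p0,Y)→(p0,_,→)
state=p0 head=1 tape=_[X]XXXYX_   (p0,X)→(p0,Y,→)
state=p0 head=2 tape=_Y[X]XXYX_   (p0,X)→(p0,Y,→)
state=p0 head=3 tape=_YY[X]XYX_   (p0,X)→(p0,Y,→)
state=p0 head=4 tape=_YYY[X]YX_   (p0,X)→(p0,Y,→)
state=p0 head=5 tape=_YYYY[Y]X_   (p0,Y)→(p0,_,→)
state=p0 head=6 tape=_YYYY_[X]_   (p0,X)→(p0,Y,→)
state=p0 head=7 tape=_YYYY_Y[_]
The non-blank tape span at halt is YYYY_Y.

YYYY_Y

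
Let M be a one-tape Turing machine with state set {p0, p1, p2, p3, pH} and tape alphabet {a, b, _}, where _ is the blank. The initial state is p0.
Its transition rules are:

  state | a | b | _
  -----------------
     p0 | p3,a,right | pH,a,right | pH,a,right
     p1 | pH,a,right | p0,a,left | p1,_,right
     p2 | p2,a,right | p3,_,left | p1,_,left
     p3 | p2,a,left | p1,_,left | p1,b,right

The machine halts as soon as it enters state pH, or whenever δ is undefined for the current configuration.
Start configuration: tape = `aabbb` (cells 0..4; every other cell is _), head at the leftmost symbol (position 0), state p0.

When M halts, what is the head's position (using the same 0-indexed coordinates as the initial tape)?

2

state=p0 head=0 tape=[a]abbb   (p0,a)→(p3,a,right)
state=p3 head=1 tape=a[a]bbb   (p3,a)→(p2,a,left)
state=p2 head=0 tape=[a]abbb   (p2,a)→(p2,a,right)
state=p2 head=1 tape=a[a]bbb   (p2,a)→(p2,a,right)
state=p2 head=2 tape=aa[b]bb   (p2,b)→(p3,_,left)
state=p3 head=1 tape=a[a]_bb   (p3,a)→(p2,a,left)
state=p2 head=0 tape=[a]a_bb   (p2,a)→(p2,a,right)
state=p2 head=1 tape=a[a]_bb   (p2,a)→(p2,a,right)
state=p2 head=2 tape=aa[_]bb   (p2,_)→(p1,_,left)
state=p1 head=1 tape=a[a]_bb   (p1,a)→(pH,a,right)
state=pH head=2 tape=aa[_]bb
At halt the head is at cell 2.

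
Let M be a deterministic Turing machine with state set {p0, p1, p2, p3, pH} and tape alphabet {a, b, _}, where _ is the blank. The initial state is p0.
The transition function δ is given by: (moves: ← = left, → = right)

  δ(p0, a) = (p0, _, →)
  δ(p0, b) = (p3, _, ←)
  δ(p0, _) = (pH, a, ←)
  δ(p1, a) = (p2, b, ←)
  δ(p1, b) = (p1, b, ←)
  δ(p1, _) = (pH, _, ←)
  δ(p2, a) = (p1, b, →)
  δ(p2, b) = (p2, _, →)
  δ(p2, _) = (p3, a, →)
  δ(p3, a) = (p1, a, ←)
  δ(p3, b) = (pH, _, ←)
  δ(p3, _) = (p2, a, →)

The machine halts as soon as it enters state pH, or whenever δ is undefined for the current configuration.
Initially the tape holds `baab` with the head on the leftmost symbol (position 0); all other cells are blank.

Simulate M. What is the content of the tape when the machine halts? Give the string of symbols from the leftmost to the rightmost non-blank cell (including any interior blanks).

bbaab

p0 | ___[b]aab   read b → write _, move ←, go to p3
p3 | __[_]_aab   read _ → write a, move →, go to p2
p2 | __a[_]aab   read _ → write a, move →, go to p3
p3 | __aa[a]ab   read a → write a, move ←, go to p1
p1 | __a[a]aab   read a → write b, move ←, go to p2
p2 | __[a]baab   read a → write b, move →, go to p1
p1 | __b[b]aab   read b → write b, move ←, go to p1
p1 | __[b]baab   read b → write b, move ←, go to p1
p1 | _[_]bbaab   read _ → write _, move ←, go to pH
pH | [_]_bbaab
The non-blank tape span at halt is bbaab.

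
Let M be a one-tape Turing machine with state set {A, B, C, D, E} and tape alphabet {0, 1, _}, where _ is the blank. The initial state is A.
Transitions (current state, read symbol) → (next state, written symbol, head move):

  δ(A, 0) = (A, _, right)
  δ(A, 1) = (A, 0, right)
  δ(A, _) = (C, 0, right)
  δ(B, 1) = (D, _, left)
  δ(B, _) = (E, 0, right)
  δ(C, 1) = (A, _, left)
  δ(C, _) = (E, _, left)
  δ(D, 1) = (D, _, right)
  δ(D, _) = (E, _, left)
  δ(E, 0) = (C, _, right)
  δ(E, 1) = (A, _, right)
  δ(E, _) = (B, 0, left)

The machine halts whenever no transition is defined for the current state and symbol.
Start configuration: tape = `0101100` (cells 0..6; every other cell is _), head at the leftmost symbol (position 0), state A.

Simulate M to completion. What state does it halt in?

A | [0]101100__   read 0 → write _, move right, go to A
A | _[1]01100__   read 1 → write 0, move right, go to A
A | _0[0]1100__   read 0 → write _, move right, go to A
A | _0_[1]100__   read 1 → write 0, move right, go to A
A | _0_0[1]00__   read 1 → write 0, move right, go to A
A | _0_00[0]0__   read 0 → write _, move right, go to A
A | _0_00_[0]__   read 0 → write _, move right, go to A
A | _0_00__[_]_   read _ → write 0, move right, go to C
C | _0_00__0[_]   read _ → write _, move left, go to E
E | _0_00__[0]_   read 0 → write _, move right, go to C
C | _0_00___[_]   read _ → write _, move left, go to E
E | _0_00__[_]_   read _ → write 0, move left, go to B
B | _0_00_[_]0_   read _ → write 0, move right, go to E
E | _0_00_0[0]_   read 0 → write _, move right, go to C
C | _0_00_0_[_]   read _ → write _, move left, go to E
E | _0_00_0[_]_   read _ → write 0, move left, go to B
B | _0_00_[0]0_
No transition is defined for (B, 0); M halts in state B.

B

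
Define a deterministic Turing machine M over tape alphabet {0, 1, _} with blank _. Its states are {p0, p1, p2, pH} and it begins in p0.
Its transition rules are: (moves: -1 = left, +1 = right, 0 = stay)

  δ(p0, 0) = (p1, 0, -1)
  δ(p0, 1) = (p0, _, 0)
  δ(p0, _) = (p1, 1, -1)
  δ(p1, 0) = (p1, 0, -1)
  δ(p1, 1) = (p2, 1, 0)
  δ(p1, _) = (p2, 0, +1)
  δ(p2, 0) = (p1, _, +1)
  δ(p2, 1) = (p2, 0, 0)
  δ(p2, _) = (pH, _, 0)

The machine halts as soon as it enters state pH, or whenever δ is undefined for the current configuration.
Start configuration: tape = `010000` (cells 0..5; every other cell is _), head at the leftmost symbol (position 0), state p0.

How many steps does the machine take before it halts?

state=p0 head=0 tape=_[0]10000__   (p0,0)→(p1,0,-1)
state=p1 head=-1 tape=[_]010000__   (p1,_)→(p2,0,+1)
state=p2 head=0 tape=0[0]10000__   (p2,0)→(p1,_,+1)
state=p1 head=1 tape=0_[1]0000__   (p1,1)→(p2,1,0)
state=p2 head=1 tape=0_[1]0000__   (p2,1)→(p2,0,0)
state=p2 head=1 tape=0_[0]0000__   (p2,0)→(p1,_,+1)
state=p1 head=2 tape=0__[0]000__   (p1,0)→(p1,0,-1)
state=p1 head=1 tape=0_[_]0000__   (p1,_)→(p2,0,+1)
state=p2 head=2 tape=0_0[0]000__   (p2,0)→(p1,_,+1)
state=p1 head=3 tape=0_0_[0]00__   (p1,0)→(p1,0,-1)
state=p1 head=2 tape=0_0[_]000__   (p1,_)→(p2,0,+1)
state=p2 head=3 tape=0_00[0]00__   (p2,0)→(p1,_,+1)
state=p1 head=4 tape=0_00_[0]0__   (p1,0)→(p1,0,-1)
state=p1 head=3 tape=0_00[_]00__   (p1,_)→(p2,0,+1)
state=p2 head=4 tape=0_000[0]0__   (p2,0)→(p1,_,+1)
state=p1 head=5 tape=0_000_[0]__   (p1,0)→(p1,0,-1)
state=p1 head=4 tape=0_000[_]0__   (p1,_)→(p2,0,+1)
state=p2 head=5 tape=0_0000[0]__   (p2,0)→(p1,_,+1)
state=p1 head=6 tape=0_0000_[_]_   (p1,_)→(p2,0,+1)
state=p2 head=7 tape=0_0000_0[_]   (p2,_)→(pH,_,0)
state=pH head=7 tape=0_0000_0[_]
M halts after 20 transitions.

20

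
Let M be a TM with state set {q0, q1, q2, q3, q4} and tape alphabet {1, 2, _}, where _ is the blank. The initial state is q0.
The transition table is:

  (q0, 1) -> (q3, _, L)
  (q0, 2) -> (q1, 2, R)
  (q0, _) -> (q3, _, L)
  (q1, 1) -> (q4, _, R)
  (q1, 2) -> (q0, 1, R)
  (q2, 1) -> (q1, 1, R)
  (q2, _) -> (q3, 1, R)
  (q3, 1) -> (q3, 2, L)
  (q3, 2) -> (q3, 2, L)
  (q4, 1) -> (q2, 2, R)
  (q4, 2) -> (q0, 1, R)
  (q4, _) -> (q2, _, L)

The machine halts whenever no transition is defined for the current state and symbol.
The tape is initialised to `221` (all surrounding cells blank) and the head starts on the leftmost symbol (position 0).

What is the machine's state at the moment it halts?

state=q0 head=0 tape=_[2]21   (q0,2)→(q1,2,R)
state=q1 head=1 tape=_2[2]1   (q1,2)→(q0,1,R)
state=q0 head=2 tape=_21[1]   (q0,1)→(q3,_,L)
state=q3 head=1 tape=_2[1]_   (q3,1)→(q3,2,L)
state=q3 head=0 tape=_[2]2_   (q3,2)→(q3,2,L)
state=q3 head=-1 tape=[_]22_
No transition is defined for (q3, _); M halts in state q3.

q3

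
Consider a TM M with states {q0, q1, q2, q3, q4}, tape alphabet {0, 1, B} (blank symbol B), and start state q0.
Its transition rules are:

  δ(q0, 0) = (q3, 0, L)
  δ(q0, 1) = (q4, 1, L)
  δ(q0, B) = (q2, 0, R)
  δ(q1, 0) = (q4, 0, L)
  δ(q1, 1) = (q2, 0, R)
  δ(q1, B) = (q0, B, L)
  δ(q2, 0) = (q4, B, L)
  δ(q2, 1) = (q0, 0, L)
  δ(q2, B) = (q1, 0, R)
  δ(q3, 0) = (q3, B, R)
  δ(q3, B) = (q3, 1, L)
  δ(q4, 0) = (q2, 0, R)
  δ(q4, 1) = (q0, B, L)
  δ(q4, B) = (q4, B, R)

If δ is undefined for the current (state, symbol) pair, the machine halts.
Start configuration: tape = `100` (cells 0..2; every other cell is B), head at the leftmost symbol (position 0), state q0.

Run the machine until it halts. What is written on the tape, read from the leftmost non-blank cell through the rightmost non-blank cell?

q0 | B[1]00B   read 1 → write 1, move L, go to q4
q4 | [B]100B   read B → write B, move R, go to q4
q4 | B[1]00B   read 1 → write B, move L, go to q0
q0 | [B]B00B   read B → write 0, move R, go to q2
q2 | 0[B]00B   read B → write 0, move R, go to q1
q1 | 00[0]0B   read 0 → write 0, move L, go to q4
q4 | 0[0]00B   read 0 → write 0, move R, go to q2
q2 | 00[0]0B   read 0 → write B, move L, go to q4
q4 | 0[0]B0B   read 0 → write 0, move R, go to q2
q2 | 00[B]0B   read B → write 0, move R, go to q1
q1 | 000[0]B   read 0 → write 0, move L, go to q4
q4 | 00[0]0B   read 0 → write 0, move R, go to q2
q2 | 000[0]B   read 0 → write B, move L, go to q4
q4 | 00[0]BB   read 0 → write 0, move R, go to q2
q2 | 000[B]B   read B → write 0, move R, go to q1
q1 | 0000[B]   read B → write B, move L, go to q0
q0 | 000[0]B   read 0 → write 0, move L, go to q3
q3 | 00[0]0B   read 0 → write B, move R, go to q3
q3 | 00B[0]B   read 0 → write B, move R, go to q3
q3 | 00BB[B]   read B → write 1, move L, go to q3
q3 | 00B[B]1   read B → write 1, move L, go to q3
q3 | 00[B]11   read B → write 1, move L, go to q3
q3 | 0[0]111   read 0 → write B, move R, go to q3
q3 | 0B[1]11
The non-blank tape span at halt is 0B111.

0B111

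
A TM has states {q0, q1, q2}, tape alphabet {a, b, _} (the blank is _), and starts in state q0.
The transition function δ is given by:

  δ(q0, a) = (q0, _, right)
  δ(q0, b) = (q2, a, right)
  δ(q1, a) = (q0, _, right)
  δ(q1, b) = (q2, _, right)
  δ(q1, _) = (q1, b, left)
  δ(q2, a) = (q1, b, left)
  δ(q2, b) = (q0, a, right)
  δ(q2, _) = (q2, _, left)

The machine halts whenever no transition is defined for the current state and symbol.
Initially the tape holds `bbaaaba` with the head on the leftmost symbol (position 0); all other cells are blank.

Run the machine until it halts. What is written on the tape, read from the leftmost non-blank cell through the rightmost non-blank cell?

state=q0 head=0 tape=[b]baaaba_   (q0,b)→(q2,a,right)
state=q2 head=1 tape=a[b]aaaba_   (q2,b)→(q0,a,right)
state=q0 head=2 tape=aa[a]aaba_   (q0,a)→(q0,_,right)
state=q0 head=3 tape=aa_[a]aba_   (q0,a)→(q0,_,right)
state=q0 head=4 tape=aa__[a]ba_   (q0,a)→(q0,_,right)
state=q0 head=5 tape=aa___[b]a_   (q0,b)→(q2,a,right)
state=q2 head=6 tape=aa___a[a]_   (q2,a)→(q1,b,left)
state=q1 head=5 tape=aa___[a]b_   (q1,a)→(q0,_,right)
state=q0 head=6 tape=aa____[b]_   (q0,b)→(q2,a,right)
state=q2 head=7 tape=aa____a[_]   (q2,_)→(q2,_,left)
state=q2 head=6 tape=aa____[a]_   (q2,a)→(q1,b,left)
state=q1 head=5 tape=aa___[_]b_   (q1,_)→(q1,b,left)
state=q1 head=4 tape=aa__[_]bb_   (q1,_)→(q1,b,left)
state=q1 head=3 tape=aa_[_]bbb_   (q1,_)→(q1,b,left)
state=q1 head=2 tape=aa[_]bbbb_   (q1,_)→(q1,b,left)
state=q1 head=1 tape=a[a]bbbbb_   (q1,a)→(q0,_,right)
state=q0 head=2 tape=a_[b]bbbb_   (q0,b)→(q2,a,right)
state=q2 head=3 tape=a_a[b]bbb_   (q2,b)→(q0,a,right)
state=q0 head=4 tape=a_aa[b]bb_   (q0,b)→(q2,a,right)
state=q2 head=5 tape=a_aaa[b]b_   (q2,b)→(q0,a,right)
state=q0 head=6 tape=a_aaaa[b]_   (q0,b)→(q2,a,right)
state=q2 head=7 tape=a_aaaaa[_]   (q2,_)→(q2,_,left)
state=q2 head=6 tape=a_aaaa[a]_   (q2,a)→(q1,b,left)
state=q1 head=5 tape=a_aaa[a]b_   (q1,a)→(q0,_,right)
state=q0 head=6 tape=a_aaa_[b]_   (q0,b)→(q2,a,right)
state=q2 head=7 tape=a_aaa_a[_]   (q2,_)→(q2,_,left)
state=q2 head=6 tape=a_aaa_[a]_   (q2,a)→(q1,b,left)
state=q1 head=5 tape=a_aaa[_]b_   (q1,_)→(q1,b,left)
state=q1 head=4 tape=a_aa[a]bb_   (q1,a)→(q0,_,right)
state=q0 head=5 tape=a_aa_[b]b_   (q0,b)→(q2,a,right)
state=q2 head=6 tape=a_aa_a[b]_   (q2,b)→(q0,a,right)
state=q0 head=7 tape=a_aa_aa[_]
The non-blank tape span at halt is a_aa_aa.

a_aa_aa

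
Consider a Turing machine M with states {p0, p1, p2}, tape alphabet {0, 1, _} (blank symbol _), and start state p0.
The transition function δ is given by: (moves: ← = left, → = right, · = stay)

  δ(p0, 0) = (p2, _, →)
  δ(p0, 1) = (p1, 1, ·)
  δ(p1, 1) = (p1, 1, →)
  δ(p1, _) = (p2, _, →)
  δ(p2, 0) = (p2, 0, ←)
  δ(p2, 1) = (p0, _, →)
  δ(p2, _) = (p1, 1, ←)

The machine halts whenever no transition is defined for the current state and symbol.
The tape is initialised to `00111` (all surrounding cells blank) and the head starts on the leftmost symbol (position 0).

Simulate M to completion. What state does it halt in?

p0

p0 | _[0]0111___   read 0 → write _, move →, go to p2
p2 | __[0]111___   read 0 → write 0, move ←, go to p2
p2 | _[_]0111___   read _ → write 1, move ←, go to p1
p1 | [_]10111___   read _ → write _, move →, go to p2
p2 | _[1]0111___   read 1 → write _, move →, go to p0
p0 | __[0]111___   read 0 → write _, move →, go to p2
p2 | ___[1]11___   read 1 → write _, move →, go to p0
p0 | ____[1]1___   read 1 → write 1, move ·, go to p1
p1 | ____[1]1___   read 1 → write 1, move →, go to p1
p1 | ____1[1]___   read 1 → write 1, move →, go to p1
p1 | ____11[_]__   read _ → write _, move →, go to p2
p2 | ____11_[_]_   read _ → write 1, move ←, go to p1
p1 | ____11[_]1_   read _ → write _, move →, go to p2
p2 | ____11_[1]_   read 1 → write _, move →, go to p0
p0 | ____11__[_]
No transition is defined for (p0, _); M halts in state p0.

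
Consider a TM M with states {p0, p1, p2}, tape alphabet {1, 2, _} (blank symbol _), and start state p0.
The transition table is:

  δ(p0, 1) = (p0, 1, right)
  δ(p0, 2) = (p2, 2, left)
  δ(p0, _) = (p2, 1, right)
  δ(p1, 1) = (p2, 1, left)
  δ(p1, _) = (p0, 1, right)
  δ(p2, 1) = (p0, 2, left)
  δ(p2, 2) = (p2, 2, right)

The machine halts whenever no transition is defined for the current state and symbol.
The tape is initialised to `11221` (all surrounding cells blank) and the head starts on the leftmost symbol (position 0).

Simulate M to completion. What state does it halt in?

p0 | _[1]1221_   read 1 → write 1, move right, go to p0
p0 | _1[1]221_   read 1 → write 1, move right, go to p0
p0 | _11[2]21_   read 2 → write 2, move left, go to p2
p2 | _1[1]221_   read 1 → write 2, move left, go to p0
p0 | _[1]2221_   read 1 → write 1, move right, go to p0
p0 | _1[2]221_   read 2 → write 2, move left, go to p2
p2 | _[1]2221_   read 1 → write 2, move left, go to p0
p0 | [_]22221_   read _ → write 1, move right, go to p2
p2 | 1[2]2221_   read 2 → write 2, move right, go to p2
p2 | 12[2]221_   read 2 → write 2, move right, go to p2
p2 | 122[2]21_   read 2 → write 2, move right, go to p2
p2 | 1222[2]1_   read 2 → write 2, move right, go to p2
p2 | 12222[1]_   read 1 → write 2, move left, go to p0
p0 | 1222[2]2_   read 2 → write 2, move left, go to p2
p2 | 122[2]22_   read 2 → write 2, move right, go to p2
p2 | 1222[2]2_   read 2 → write 2, move right, go to p2
p2 | 12222[2]_   read 2 → write 2, move right, go to p2
p2 | 122222[_]
No transition is defined for (p2, _); M halts in state p2.

p2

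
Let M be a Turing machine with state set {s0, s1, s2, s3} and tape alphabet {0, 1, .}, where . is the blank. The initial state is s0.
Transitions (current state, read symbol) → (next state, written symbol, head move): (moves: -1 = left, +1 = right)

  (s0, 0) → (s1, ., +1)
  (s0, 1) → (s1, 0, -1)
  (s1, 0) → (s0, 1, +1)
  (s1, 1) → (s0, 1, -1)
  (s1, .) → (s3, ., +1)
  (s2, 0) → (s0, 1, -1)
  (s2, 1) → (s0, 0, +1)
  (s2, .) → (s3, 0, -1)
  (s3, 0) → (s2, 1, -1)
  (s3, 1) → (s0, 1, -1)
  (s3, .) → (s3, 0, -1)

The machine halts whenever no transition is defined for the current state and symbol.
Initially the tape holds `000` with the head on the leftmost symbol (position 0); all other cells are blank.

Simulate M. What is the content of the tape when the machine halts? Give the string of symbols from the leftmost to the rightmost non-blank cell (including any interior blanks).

state=s0 head=0 tape=[0]00..   (s0,0)→(s1,.,+1)
state=s1 head=1 tape=.[0]0..   (s1,0)→(s0,1,+1)
state=s0 head=2 tape=.1[0]..   (s0,0)→(s1,.,+1)
state=s1 head=3 tape=.1.[.].   (s1,.)→(s3,.,+1)
state=s3 head=4 tape=.1..[.]   (s3,.)→(s3,0,-1)
state=s3 head=3 tape=.1.[.]0   (s3,.)→(s3,0,-1)
state=s3 head=2 tape=.1[.]00   (s3,.)→(s3,0,-1)
state=s3 head=1 tape=.[1]000   (s3,1)→(s0,1,-1)
state=s0 head=0 tape=[.]1000
The non-blank tape span at halt is 1000.

1000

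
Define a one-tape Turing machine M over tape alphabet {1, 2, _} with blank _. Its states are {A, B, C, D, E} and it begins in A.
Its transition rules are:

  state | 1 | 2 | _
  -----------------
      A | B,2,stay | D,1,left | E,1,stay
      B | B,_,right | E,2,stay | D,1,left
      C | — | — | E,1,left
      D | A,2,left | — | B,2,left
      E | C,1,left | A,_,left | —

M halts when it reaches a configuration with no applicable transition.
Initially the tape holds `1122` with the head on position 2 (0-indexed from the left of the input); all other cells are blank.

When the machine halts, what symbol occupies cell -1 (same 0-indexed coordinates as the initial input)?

A | ___11[2]2   read 2 → write 1, move left, go to D
D | ___1[1]12   read 1 → write 2, move left, go to A
A | ___[1]212   read 1 → write 2, move stay, go to B
B | ___[2]212   read 2 → write 2, move stay, go to E
E | ___[2]212   read 2 → write _, move left, go to A
A | __[_]_212   read _ → write 1, move stay, go to E
E | __[1]_212   read 1 → write 1, move left, go to C
C | _[_]1_212   read _ → write 1, move left, go to E
E | [_]11_212
Cell -1 holds 1 when M halts.

1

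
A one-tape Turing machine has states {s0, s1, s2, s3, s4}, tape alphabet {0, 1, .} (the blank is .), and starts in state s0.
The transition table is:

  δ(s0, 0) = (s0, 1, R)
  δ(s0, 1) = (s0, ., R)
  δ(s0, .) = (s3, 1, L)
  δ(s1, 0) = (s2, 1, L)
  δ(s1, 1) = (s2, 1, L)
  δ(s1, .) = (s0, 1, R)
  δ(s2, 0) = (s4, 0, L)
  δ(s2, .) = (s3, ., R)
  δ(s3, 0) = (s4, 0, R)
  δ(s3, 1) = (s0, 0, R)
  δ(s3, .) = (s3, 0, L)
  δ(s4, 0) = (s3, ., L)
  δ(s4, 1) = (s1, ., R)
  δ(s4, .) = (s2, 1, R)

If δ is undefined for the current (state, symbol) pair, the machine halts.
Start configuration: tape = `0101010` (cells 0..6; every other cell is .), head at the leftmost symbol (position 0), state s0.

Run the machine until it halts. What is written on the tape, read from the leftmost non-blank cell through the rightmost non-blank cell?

1.1.1.011

state=s0 head=0 tape=[0]101010..   (s0,0)→(s0,1,R)
state=s0 head=1 tape=1[1]01010..   (s0,1)→(s0,.,R)
state=s0 head=2 tape=1.[0]1010..   (s0,0)→(s0,1,R)
state=s0 head=3 tape=1.1[1]010..   (s0,1)→(s0,.,R)
state=s0 head=4 tape=1.1.[0]10..   (s0,0)→(s0,1,R)
state=s0 head=5 tape=1.1.1[1]0..   (s0,1)→(s0,.,R)
state=s0 head=6 tape=1.1.1.[0]..   (s0,0)→(s0,1,R)
state=s0 head=7 tape=1.1.1.1[.].   (s0,.)→(s3,1,L)
state=s3 head=6 tape=1.1.1.[1]1.   (s3,1)→(s0,0,R)
state=s0 head=7 tape=1.1.1.0[1].   (s0,1)→(s0,.,R)
state=s0 head=8 tape=1.1.1.0.[.]   (s0,.)→(s3,1,L)
state=s3 head=7 tape=1.1.1.0[.]1   (s3,.)→(s3,0,L)
state=s3 head=6 tape=1.1.1.[0]01   (s3,0)→(s4,0,R)
state=s4 head=7 tape=1.1.1.0[0]1   (s4,0)→(s3,.,L)
state=s3 head=6 tape=1.1.1.[0].1   (s3,0)→(s4,0,R)
state=s4 head=7 tape=1.1.1.0[.]1   (s4,.)→(s2,1,R)
state=s2 head=8 tape=1.1.1.01[1]
The non-blank tape span at halt is 1.1.1.011.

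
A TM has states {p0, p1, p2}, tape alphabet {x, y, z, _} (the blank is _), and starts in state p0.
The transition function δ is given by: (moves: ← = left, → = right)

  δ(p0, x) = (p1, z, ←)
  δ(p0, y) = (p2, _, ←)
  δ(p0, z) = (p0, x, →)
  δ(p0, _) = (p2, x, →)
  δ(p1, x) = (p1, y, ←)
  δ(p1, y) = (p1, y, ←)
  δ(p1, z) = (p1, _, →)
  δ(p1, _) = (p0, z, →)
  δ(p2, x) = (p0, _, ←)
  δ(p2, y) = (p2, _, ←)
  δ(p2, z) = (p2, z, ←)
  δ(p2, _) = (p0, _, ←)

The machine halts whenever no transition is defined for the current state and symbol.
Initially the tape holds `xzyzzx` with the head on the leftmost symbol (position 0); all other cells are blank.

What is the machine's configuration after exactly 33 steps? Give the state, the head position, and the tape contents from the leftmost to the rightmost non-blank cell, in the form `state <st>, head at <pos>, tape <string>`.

p0 | _[x]zyzzx   read x → write z, move ←, go to p1
p1 | [_]zzyzzx   read _ → write z, move →, go to p0
p0 | z[z]zyzzx   read z → write x, move →, go to p0
p0 | zx[z]yzzx   read z → write x, move →, go to p0
p0 | zxx[y]zzx   read y → write _, move ←, go to p2
p2 | zx[x]_zzx   read x → write _, move ←, go to p0
p0 | z[x]__zzx   read x → write z, move ←, go to p1
p1 | [z]z__zzx   read z → write _, move →, go to p1
p1 | _[z]__zzx   read z → write _, move →, go to p1
p1 | __[_]_zzx   read _ → write z, move →, go to p0
p0 | __z[_]zzx   read _ → write x, move →, go to p2
p2 | __zx[z]zx   read z → write z, move ←, go to p2
p2 | __z[x]zzx   read x → write _, move ←, go to p0
p0 | __[z]_zzx   read z → write x, move →, go to p0
p0 | __x[_]zzx   read _ → write x, move →, go to p2
p2 | __xx[z]zx   read z → write z, move ←, go to p2
p2 | __x[x]zzx   read x → write _, move ←, go to p0
p0 | __[x]_zzx   read x → write z, move ←, go to p1
p1 | _[_]z_zzx   read _ → write z, move →, go to p0
p0 | _z[z]_zzx   read z → write x, move →, go to p0
p0 | _zx[_]zzx   read _ → write x, move →, go to p2
p2 | _zxx[z]zx   read z → write z, move ←, go to p2
p2 | _zx[x]zzx   read x → write _, move ←, go to p0
p0 | _z[x]_zzx   read x → write z, move ←, go to p1
p1 | _[z]z_zzx   read z → write _, move →, go to p1
p1 | __[z]_zzx   read z → write _, move →, go to p1
p1 | ___[_]zzx   read _ → write z, move →, go to p0
p0 | ___z[z]zx   read z → write x, move →, go to p0
p0 | ___zx[z]x   read z → write x, move →, go to p0
p0 | ___zxx[x]   read x → write z, move ←, go to p1
p1 | ___zx[x]z   read x → write y, move ←, go to p1
p1 | ___z[x]yz   read x → write y, move ←, go to p1
p1 | ___[z]yyz   read z → write _, move →, go to p1
p1 | ____[y]yz
After 33 steps: state p1, head at 3, tape yyz.

state p1, head at 3, tape yyz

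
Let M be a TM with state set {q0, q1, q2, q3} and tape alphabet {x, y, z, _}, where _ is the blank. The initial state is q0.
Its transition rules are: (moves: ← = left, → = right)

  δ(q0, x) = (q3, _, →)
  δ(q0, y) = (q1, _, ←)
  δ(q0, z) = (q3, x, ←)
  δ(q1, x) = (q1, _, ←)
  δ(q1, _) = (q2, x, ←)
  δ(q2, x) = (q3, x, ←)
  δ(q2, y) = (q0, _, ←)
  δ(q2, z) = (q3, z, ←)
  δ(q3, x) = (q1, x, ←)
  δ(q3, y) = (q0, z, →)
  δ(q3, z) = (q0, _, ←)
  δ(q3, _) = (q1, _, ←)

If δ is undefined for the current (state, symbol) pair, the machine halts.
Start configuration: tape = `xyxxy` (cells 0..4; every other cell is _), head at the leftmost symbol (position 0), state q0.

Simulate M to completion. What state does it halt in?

q2

state=q0 head=0 tape=__[x]yxxy   (q0,x)→(q3,_,→)
state=q3 head=1 tape=___[y]xxy   (q3,y)→(q0,z,→)
state=q0 head=2 tape=___z[x]xy   (q0,x)→(q3,_,→)
state=q3 head=3 tape=___z_[x]y   (q3,x)→(q1,x,←)
state=q1 head=2 tape=___z[_]xy   (q1,_)→(q2,x,←)
state=q2 head=1 tape=___[z]xxy   (q2,z)→(q3,z,←)
state=q3 head=0 tape=__[_]zxxy   (q3,_)→(q1,_,←)
state=q1 head=-1 tape=_[_]_zxxy   (q1,_)→(q2,x,←)
state=q2 head=-2 tape=[_]x_zxxy
No transition is defined for (q2, _); M halts in state q2.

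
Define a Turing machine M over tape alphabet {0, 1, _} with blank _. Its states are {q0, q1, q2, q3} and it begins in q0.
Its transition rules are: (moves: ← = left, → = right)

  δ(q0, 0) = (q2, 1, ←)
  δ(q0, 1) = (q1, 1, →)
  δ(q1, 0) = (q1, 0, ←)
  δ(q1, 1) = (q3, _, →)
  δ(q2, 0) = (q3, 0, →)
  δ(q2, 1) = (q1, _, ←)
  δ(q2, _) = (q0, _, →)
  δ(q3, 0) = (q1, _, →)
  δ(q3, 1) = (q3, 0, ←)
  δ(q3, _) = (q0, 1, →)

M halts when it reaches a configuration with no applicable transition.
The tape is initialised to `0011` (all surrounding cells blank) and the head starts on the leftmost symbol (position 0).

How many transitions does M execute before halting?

11

state=q0 head=0 tape=_[0]011   (q0,0)→(q2,1,←)
state=q2 head=-1 tape=[_]1011   (q2,_)→(q0,_,→)
state=q0 head=0 tape=_[1]011   (q0,1)→(q1,1,→)
state=q1 head=1 tape=_1[0]11   (q1,0)→(q1,0,←)
state=q1 head=0 tape=_[1]011   (q1,1)→(q3,_,→)
state=q3 head=1 tape=__[0]11   (q3,0)→(q1,_,→)
state=q1 head=2 tape=___[1]1   (q1,1)→(q3,_,→)
state=q3 head=3 tape=____[1]   (q3,1)→(q3,0,←)
state=q3 head=2 tape=___[_]0   (q3,_)→(q0,1,→)
state=q0 head=3 tape=___1[0]   (q0,0)→(q2,1,←)
state=q2 head=2 tape=___[1]1   (q2,1)→(q1,_,←)
state=q1 head=1 tape=__[_]_1
M halts after 11 transitions.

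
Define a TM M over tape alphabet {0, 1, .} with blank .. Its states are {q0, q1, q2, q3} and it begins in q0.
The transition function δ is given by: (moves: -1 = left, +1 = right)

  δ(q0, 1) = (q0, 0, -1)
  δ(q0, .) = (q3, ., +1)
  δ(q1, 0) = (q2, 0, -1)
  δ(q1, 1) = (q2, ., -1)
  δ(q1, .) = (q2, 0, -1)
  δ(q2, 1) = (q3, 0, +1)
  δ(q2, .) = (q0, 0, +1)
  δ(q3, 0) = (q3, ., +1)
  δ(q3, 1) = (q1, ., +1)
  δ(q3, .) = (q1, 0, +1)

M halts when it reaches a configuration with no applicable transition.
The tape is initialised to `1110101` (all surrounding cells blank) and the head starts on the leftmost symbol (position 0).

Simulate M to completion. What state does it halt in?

q0 | .[1]110101   read 1 → write 0, move -1, go to q0
q0 | [.]0110101   read . → write ., move +1, go to q3
q3 | .[0]110101   read 0 → write ., move +1, go to q3
q3 | ..[1]10101   read 1 → write ., move +1, go to q1
q1 | ...[1]0101   read 1 → write ., move -1, go to q2
q2 | ..[.].0101   read . → write 0, move +1, go to q0
q0 | ..0[.]0101   read . → write ., move +1, go to q3
q3 | ..0.[0]101   read 0 → write ., move +1, go to q3
q3 | ..0..[1]01   read 1 → write ., move +1, go to q1
q1 | ..0...[0]1   read 0 → write 0, move -1, go to q2
q2 | ..0..[.]01   read . → write 0, move +1, go to q0
q0 | ..0..0[0]1
No transition is defined for (q0, 0); M halts in state q0.

q0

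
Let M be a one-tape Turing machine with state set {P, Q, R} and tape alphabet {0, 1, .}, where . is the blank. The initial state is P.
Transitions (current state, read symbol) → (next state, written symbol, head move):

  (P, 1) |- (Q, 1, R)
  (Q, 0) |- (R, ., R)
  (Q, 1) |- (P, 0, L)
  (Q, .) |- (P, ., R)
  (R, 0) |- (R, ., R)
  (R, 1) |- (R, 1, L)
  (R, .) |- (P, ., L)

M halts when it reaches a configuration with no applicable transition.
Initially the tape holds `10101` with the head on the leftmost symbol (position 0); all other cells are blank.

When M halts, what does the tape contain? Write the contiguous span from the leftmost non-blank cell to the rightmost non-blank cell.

state=P head=0 tape=[1]0101..   (P,1)→(Q,1,R)
state=Q head=1 tape=1[0]101..   (Q,0)→(R,.,R)
state=R head=2 tape=1.[1]01..   (R,1)→(R,1,L)
state=R head=1 tape=1[.]101..   (R,.)→(P,.,L)
state=P head=0 tape=[1].101..   (P,1)→(Q,1,R)
state=Q head=1 tape=1[.]101..   (Q,.)→(P,.,R)
state=P head=2 tape=1.[1]01..   (P,1)→(Q,1,R)
state=Q head=3 tape=1.1[0]1..   (Q,0)→(R,.,R)
state=R head=4 tape=1.1.[1]..   (R,1)→(R,1,L)
state=R head=3 tape=1.1[.]1..   (R,.)→(P,.,L)
state=P head=2 tape=1.[1].1..   (P,1)→(Q,1,R)
state=Q head=3 tape=1.1[.]1..   (Q,.)→(P,.,R)
state=P head=4 tape=1.1.[1]..   (P,1)→(Q,1,R)
state=Q head=5 tape=1.1.1[.].   (Q,.)→(P,.,R)
state=P head=6 tape=1.1.1.[.]
The non-blank tape span at halt is 1.1.1.

1.1.1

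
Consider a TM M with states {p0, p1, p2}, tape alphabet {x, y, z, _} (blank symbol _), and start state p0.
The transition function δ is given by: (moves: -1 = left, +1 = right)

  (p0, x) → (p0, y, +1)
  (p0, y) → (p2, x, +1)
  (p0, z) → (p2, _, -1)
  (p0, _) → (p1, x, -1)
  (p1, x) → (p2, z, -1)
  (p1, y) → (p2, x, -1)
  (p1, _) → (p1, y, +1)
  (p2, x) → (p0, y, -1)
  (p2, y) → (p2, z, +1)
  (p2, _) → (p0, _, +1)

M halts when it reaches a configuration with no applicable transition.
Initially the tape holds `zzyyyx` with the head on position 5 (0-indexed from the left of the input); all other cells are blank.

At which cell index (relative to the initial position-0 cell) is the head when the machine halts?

8

p0 | zzyyy[x]___   read x → write y, move +1, go to p0
p0 | zzyyyy[_]__   read _ → write x, move -1, go to p1
p1 | zzyyy[y]x__   read y → write x, move -1, go to p2
p2 | zzyy[y]xx__   read y → write z, move +1, go to p2
p2 | zzyyz[x]x__   read x → write y, move -1, go to p0
p0 | zzyy[z]yx__   read z → write _, move -1, go to p2
p2 | zzy[y]_yx__   read y → write z, move +1, go to p2
p2 | zzyz[_]yx__   read _ → write _, move +1, go to p0
p0 | zzyz_[y]x__   read y → write x, move +1, go to p2
p2 | zzyz_x[x]__   read x → write y, move -1, go to p0
p0 | zzyz_[x]y__   read x → write y, move +1, go to p0
p0 | zzyz_y[y]__   read y → write x, move +1, go to p2
p2 | zzyz_yx[_]_   read _ → write _, move +1, go to p0
p0 | zzyz_yx_[_]   read _ → write x, move -1, go to p1
p1 | zzyz_yx[_]x   read _ → write y, move +1, go to p1
p1 | zzyz_yxy[x]   read x → write z, move -1, go to p2
p2 | zzyz_yx[y]z   read y → write z, move +1, go to p2
p2 | zzyz_yxz[z]
At halt the head is at cell 8.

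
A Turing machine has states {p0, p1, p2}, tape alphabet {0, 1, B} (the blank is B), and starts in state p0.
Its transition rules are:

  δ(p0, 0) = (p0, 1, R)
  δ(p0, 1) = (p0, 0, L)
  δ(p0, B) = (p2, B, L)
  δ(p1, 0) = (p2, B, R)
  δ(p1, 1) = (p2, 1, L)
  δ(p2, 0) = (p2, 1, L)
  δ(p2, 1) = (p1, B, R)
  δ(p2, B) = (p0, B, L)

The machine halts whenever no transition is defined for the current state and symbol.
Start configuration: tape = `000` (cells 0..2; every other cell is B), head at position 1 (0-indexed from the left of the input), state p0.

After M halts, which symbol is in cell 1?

state=p0 head=1 tape=0[0]0B   (p0,0)→(p0,1,R)
state=p0 head=2 tape=01[0]B   (p0,0)→(p0,1,R)
state=p0 head=3 tape=011[B]   (p0,B)→(p2,B,L)
state=p2 head=2 tape=01[1]B   (p2,1)→(p1,B,R)
state=p1 head=3 tape=01B[B]
Cell 1 holds 1 when M halts.

1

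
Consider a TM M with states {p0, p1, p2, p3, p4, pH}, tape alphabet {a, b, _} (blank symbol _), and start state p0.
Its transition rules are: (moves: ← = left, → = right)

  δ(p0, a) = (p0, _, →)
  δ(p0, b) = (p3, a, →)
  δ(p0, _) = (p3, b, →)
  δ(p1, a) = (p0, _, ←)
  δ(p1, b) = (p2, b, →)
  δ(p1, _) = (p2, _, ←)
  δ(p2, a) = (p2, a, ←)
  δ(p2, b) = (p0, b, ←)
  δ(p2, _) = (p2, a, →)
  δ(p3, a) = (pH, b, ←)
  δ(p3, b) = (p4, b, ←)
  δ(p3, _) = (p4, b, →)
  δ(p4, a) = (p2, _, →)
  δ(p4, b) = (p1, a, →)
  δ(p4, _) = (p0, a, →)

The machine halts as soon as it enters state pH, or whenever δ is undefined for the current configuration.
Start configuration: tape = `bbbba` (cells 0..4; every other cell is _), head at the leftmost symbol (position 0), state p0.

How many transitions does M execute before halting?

state=p0 head=0 tape=[b]bbba   (p0,b)→(p3,a,→)
state=p3 head=1 tape=a[b]bba   (p3,b)→(p4,b,←)
state=p4 head=0 tape=[a]bbba   (p4,a)→(p2,_,→)
state=p2 head=1 tape=_[b]bba   (p2,b)→(p0,b,←)
state=p0 head=0 tape=[_]bbba   (p0,_)→(p3,b,→)
state=p3 head=1 tape=b[b]bba   (p3,b)→(p4,b,←)
state=p4 head=0 tape=[b]bbba   (p4,b)→(p1,a,→)
state=p1 head=1 tape=a[b]bba   (p1,b)→(p2,b,→)
state=p2 head=2 tape=ab[b]ba   (p2,b)→(p0,b,←)
state=p0 head=1 tape=a[b]bba   (p0,b)→(p3,a,→)
state=p3 head=2 tape=aa[b]ba   (p3,b)→(p4,b,←)
state=p4 head=1 tape=a[a]bba   (p4,a)→(p2,_,→)
state=p2 head=2 tape=a_[b]ba   (p2,b)→(p0,b,←)
state=p0 head=1 tape=a[_]bba   (p0,_)→(p3,b,→)
state=p3 head=2 tape=ab[b]ba   (p3,b)→(p4,b,←)
state=p4 head=1 tape=a[b]bba   (p4,b)→(p1,a,→)
state=p1 head=2 tape=aa[b]ba   (p1,b)→(p2,b,→)
state=p2 head=3 tape=aab[b]a   (p2,b)→(p0,b,←)
state=p0 head=2 tape=aa[b]ba   (p0,b)→(p3,a,→)
state=p3 head=3 tape=aaa[b]a   (p3,b)→(p4,b,←)
state=p4 head=2 tape=aa[a]ba   (p4,a)→(p2,_,→)
state=p2 head=3 tape=aa_[b]a   (p2,b)→(p0,b,←)
state=p0 head=2 tape=aa[_]ba   (p0,_)→(p3,b,→)
state=p3 head=3 tape=aab[b]a   (p3,b)→(p4,b,←)
state=p4 head=2 tape=aa[b]ba   (p4,b)→(p1,a,→)
state=p1 head=3 tape=aaa[b]a   (p1,b)→(p2,b,→)
state=p2 head=4 tape=aaab[a]   (p2,a)→(p2,a,←)
state=p2 head=3 tape=aaa[b]a   (p2,b)→(p0,b,←)
state=p0 head=2 tape=aa[a]ba   (p0,a)→(p0,_,→)
state=p0 head=3 tape=aa_[b]a   (p0,b)→(p3,a,→)
state=p3 head=4 tape=aa_a[a]   (p3,a)→(pH,b,←)
state=pH head=3 tape=aa_[a]b
M halts after 31 transitions.

31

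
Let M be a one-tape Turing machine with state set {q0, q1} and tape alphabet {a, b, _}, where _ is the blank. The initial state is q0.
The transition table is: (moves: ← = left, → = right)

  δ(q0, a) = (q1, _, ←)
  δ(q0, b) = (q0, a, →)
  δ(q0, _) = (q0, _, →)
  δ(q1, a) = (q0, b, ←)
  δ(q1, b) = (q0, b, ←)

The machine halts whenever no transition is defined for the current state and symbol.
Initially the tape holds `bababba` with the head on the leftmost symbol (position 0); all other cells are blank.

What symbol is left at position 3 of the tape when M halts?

state=q0 head=0 tape=_[b]ababba   (q0,b)→(q0,a,→)
state=q0 head=1 tape=_a[a]babba   (q0,a)→(q1,_,←)
state=q1 head=0 tape=_[a]_babba   (q1,a)→(q0,b,←)
state=q0 head=-1 tape=[_]b_babba   (q0,_)→(q0,_,→)
state=q0 head=0 tape=_[b]_babba   (q0,b)→(q0,a,→)
state=q0 head=1 tape=_a[_]babba   (q0,_)→(q0,_,→)
state=q0 head=2 tape=_a_[b]abba   (q0,b)→(q0,a,→)
state=q0 head=3 tape=_a_a[a]bba   (q0,a)→(q1,_,←)
state=q1 head=2 tape=_a_[a]_bba   (q1,a)→(q0,b,←)
state=q0 head=1 tape=_a[_]b_bba   (q0,_)→(q0,_,→)
state=q0 head=2 tape=_a_[b]_bba   (q0,b)→(q0,a,→)
state=q0 head=3 tape=_a_a[_]bba   (q0,_)→(q0,_,→)
state=q0 head=4 tape=_a_a_[b]ba   (q0,b)→(q0,a,→)
state=q0 head=5 tape=_a_a_a[b]a   (q0,b)→(q0,a,→)
state=q0 head=6 tape=_a_a_aa[a]   (q0,a)→(q1,_,←)
state=q1 head=5 tape=_a_a_a[a]_   (q1,a)→(q0,b,←)
state=q0 head=4 tape=_a_a_[a]b_   (q0,a)→(q1,_,←)
state=q1 head=3 tape=_a_a[_]_b_
Cell 3 holds _ when M halts.

_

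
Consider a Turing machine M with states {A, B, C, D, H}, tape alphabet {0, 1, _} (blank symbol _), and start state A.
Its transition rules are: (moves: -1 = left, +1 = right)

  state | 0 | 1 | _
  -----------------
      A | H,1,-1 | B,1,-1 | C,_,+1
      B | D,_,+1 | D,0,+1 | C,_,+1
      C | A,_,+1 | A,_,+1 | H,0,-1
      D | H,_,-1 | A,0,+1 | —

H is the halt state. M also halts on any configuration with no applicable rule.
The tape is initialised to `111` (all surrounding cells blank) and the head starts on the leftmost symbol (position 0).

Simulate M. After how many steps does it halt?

state=A head=0 tape=_[1]11__   (A,1)→(B,1,-1)
state=B head=-1 tape=[_]111__   (B,_)→(C,_,+1)
state=C head=0 tape=_[1]11__   (C,1)→(A,_,+1)
state=A head=1 tape=__[1]1__   (A,1)→(B,1,-1)
state=B head=0 tape=_[_]11__   (B,_)→(C,_,+1)
state=C head=1 tape=__[1]1__   (C,1)→(A,_,+1)
state=A head=2 tape=___[1]__   (A,1)→(B,1,-1)
state=B head=1 tape=__[_]1__   (B,_)→(C,_,+1)
state=C head=2 tape=___[1]__   (C,1)→(A,_,+1)
state=A head=3 tape=____[_]_   (A,_)→(C,_,+1)
state=C head=4 tape=_____[_]   (C,_)→(H,0,-1)
state=H head=3 tape=____[_]0
M halts after 11 transitions.

11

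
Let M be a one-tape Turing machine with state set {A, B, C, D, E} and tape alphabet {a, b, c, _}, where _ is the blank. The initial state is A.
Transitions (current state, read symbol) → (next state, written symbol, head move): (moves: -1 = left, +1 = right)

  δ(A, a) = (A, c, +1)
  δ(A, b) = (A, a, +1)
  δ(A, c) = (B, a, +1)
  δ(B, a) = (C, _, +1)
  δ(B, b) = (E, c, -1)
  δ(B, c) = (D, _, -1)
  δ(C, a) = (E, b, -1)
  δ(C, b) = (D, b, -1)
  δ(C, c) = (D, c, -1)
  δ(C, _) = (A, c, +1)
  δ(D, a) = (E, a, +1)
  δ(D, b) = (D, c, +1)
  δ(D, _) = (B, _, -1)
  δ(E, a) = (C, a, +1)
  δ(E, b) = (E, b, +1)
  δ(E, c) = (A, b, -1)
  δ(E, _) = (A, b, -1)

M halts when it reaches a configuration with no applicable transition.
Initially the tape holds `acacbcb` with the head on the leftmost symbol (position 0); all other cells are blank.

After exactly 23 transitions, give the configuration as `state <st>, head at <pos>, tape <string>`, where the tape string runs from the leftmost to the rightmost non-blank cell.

A | [a]cacbcb_   read a → write c, move +1, go to A
A | c[c]acbcb_   read c → write a, move +1, go to B
B | ca[a]cbcb_   read a → write _, move +1, go to C
C | ca_[c]bcb_   read c → write c, move -1, go to D
D | ca[_]cbcb_   read _ → write _, move -1, go to B
B | c[a]_cbcb_   read a → write _, move +1, go to C
C | c_[_]cbcb_   read _ → write c, move +1, go to A
A | c_c[c]bcb_   read c → write a, move +1, go to B
B | c_ca[b]cb_   read b → write c, move -1, go to E
E | c_c[a]ccb_   read a → write a, move +1, go to C
C | c_ca[c]cb_   read c → write c, move -1, go to D
D | c_c[a]ccb_   read a → write a, move +1, go to E
E | c_ca[c]cb_   read c → write b, move -1, go to A
A | c_c[a]bcb_   read a → write c, move +1, go to A
A | c_cc[b]cb_   read b → write a, move +1, go to A
A | c_cca[c]b_   read c → write a, move +1, go to B
B | c_ccaa[b]_   read b → write c, move -1, go to E
E | c_cca[a]c_   read a → write a, move +1, go to C
C | c_ccaa[c]_   read c → write c, move -1, go to D
D | c_cca[a]c_   read a → write a, move +1, go to E
E | c_ccaa[c]_   read c → write b, move -1, go to A
A | c_cca[a]b_   read a → write c, move +1, go to A
A | c_ccac[b]_   read b → write a, move +1, go to A
A | c_ccaca[_]
After 23 steps: state A, head at 7, tape c_ccaca.

state A, head at 7, tape c_ccaca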